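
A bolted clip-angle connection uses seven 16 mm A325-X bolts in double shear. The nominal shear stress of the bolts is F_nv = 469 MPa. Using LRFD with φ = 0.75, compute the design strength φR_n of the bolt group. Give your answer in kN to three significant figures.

990 kN

A_b = π × 16² / 4 = 201.1 mm².
R_n = F_nv · A_b · n · n_s = 469 × 201.1 × 7 × 2 / 1000 = 1320 kN.
Design strength φR_n = 0.75 × 1320 = 990 kN.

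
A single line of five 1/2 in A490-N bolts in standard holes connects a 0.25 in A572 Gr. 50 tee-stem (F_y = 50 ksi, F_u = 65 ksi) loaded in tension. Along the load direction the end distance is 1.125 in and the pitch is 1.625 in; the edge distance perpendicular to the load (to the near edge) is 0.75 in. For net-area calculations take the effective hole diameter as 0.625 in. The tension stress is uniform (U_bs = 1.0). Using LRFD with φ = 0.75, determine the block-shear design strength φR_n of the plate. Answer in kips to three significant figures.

40.5 kips

Shear plane L_v = 1.125 + 4·1.625 = 7.625 in; A_gv = 7.625 × 0.25 = 1.906 in².
A_nv = (7.625 − 4.5·0.625) × 0.25 = 1.203 in².
A_nt = (0.75 − 0.5·0.625) × 0.25 = 0.1094 in².
0.6 F_u A_nv = 46.92 kips; 0.6 F_y A_gv = 57.19 kips → shear rupture governs the shear term.
R_n = 46.92 + 1.0 × 65 × 0.1094 = 54.03 kips.
Design strength φR_n = 0.75 × 54.03 = 40.5 kips.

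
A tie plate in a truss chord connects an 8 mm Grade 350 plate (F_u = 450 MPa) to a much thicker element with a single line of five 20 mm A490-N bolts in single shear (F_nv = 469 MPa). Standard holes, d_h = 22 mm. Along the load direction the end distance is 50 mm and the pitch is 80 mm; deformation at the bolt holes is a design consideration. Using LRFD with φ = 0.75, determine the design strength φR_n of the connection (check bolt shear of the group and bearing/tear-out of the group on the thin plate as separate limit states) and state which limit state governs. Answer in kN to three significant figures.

Bolt shear: A_b = π·20²/4 = 314.2 mm²; R_n = 469 × 314.2 × 5 × 1 / 1000 = 736.7 kN → 0.75 × 736.7 = 553 kN.
Bearing (1.2 l_c t F_u ≤ 2.4 d t F_u): upper limit = 2.4·20·8·450 / 1000 = 172.8 kN.
  Edge l_c = 50 − 22/2 = 39 → r_n = 168.5 kN; interior l_c = 80 − 22 = 58 → r_n = 172.8 kN.
  R_n,bearing = 1·168.5 + 4·172.8 = 859.7 kN → 0.75 × 859.7 = 645 kN.
Bolt shear governs: 553 kN.

553 kN (bolt shear governs)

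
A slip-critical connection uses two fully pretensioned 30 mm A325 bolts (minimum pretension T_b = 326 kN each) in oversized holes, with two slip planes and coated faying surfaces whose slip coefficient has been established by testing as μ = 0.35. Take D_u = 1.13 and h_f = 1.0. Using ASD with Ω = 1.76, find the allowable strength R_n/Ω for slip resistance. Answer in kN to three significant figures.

293 kN

R_n = μ · D_u · h_f · T_b · n_s · n_b = 0.35 × 1.13 × 1.0 × 326 × 2 × 2 = 515.7 kN.
Allowable strength R_n/Ω = 515.7 / 1.76 = 293 kN.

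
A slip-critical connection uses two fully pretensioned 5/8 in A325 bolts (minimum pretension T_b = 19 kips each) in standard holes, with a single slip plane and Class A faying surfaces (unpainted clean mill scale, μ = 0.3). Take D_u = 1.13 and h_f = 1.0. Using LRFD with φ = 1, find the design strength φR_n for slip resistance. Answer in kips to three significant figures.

12.9 kips

R_n = μ · D_u · h_f · T_b · n_s · n_b = 0.3 × 1.13 × 1.0 × 19 × 1 × 2 = 12.88 kips.
Design strength φR_n = 1 × 12.88 = 12.9 kips.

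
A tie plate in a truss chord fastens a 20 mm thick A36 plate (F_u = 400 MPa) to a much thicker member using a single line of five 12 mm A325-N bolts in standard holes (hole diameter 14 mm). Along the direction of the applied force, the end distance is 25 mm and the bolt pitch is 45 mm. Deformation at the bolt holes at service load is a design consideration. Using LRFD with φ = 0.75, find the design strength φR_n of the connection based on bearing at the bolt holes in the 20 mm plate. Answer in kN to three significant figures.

Per bolt r_n = 1.2 l_c t F_u ≤ 2.4 d t F_u; upper limit = 2.4 × 12 × 20 × 400 / 1000 = 230.4 kN.
Edge bolt: l_c = 25 − 14/2 = 18 mm → 1.2 × 18 × 20 × 400 / 1000 = 172.8 → r_n = 172.8 kN.
Interior bolts: l_c = 45 − 14 = 31 mm → 1.2 × 31 × 20 × 400 / 1000 = 297.6 → r_n = 230.4 kN.
R_n = 1 × 172.8 + 4 × 230.4 = 1094 kN.
Design strength φR_n = 0.75 × 1094 = 821 kN.

821 kN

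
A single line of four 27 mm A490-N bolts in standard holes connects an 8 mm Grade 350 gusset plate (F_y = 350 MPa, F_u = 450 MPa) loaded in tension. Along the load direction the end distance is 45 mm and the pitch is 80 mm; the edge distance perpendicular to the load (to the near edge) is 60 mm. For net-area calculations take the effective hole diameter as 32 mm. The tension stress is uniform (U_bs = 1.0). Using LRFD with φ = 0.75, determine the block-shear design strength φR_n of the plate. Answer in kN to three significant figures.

Shear plane L_v = 45 + 3·80 = 285 mm; A_gv = 285 × 8 = 2280 mm².
A_nv = (285 − 3.5·32) × 8 = 1384 mm².
A_nt = (60 − 0.5·32) × 8 = 352 mm².
0.6 F_u A_nv = 373.7 kN; 0.6 F_y A_gv = 478.8 kN → shear rupture governs the shear term.
R_n = 373.7 + 1.0 × 450 × 352 / 1000 = 532.1 kN.
Design strength φR_n = 0.75 × 532.1 = 399 kN.

399 kN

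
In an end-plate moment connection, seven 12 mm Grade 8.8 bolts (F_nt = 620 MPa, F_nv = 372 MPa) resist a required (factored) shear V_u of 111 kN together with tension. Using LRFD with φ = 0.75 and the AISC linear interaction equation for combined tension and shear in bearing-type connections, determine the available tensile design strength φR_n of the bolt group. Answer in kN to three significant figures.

294 kN

A_b = π·12²/4 = 113.1 mm²; f_rv = 111 × 1000 / (7 × 113.1) = 140.2 MPa.
F'_nt = 1.3 F_nt − (F_nt / φF_nv) f_rv = 1.3·620 − (620/(0.75·372))·140.2 = 494.4 MPa, capped at F_nt → F'_nt = 494.4 MPa.
R_n = F'_nt · A_b · n = 494.4 × 113.1 × 7 / 1000 = 391.4 kN.
Design strength φR_n = 0.75 × 391.4 = 294 kN.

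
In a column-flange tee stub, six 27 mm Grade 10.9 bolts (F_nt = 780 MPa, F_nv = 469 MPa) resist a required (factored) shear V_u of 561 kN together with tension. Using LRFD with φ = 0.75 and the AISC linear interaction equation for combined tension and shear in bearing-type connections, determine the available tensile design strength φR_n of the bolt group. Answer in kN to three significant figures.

1680 kN

A_b = π·27²/4 = 572.6 mm²; f_rv = 561 × 1000 / (6 × 572.6) = 163.3 MPa.
F'_nt = 1.3 F_nt − (F_nt / φF_nv) f_rv = 1.3·780 − (780/(0.75·469))·163.3 = 651.9 MPa, capped at F_nt → F'_nt = 651.9 MPa.
R_n = F'_nt · A_b · n = 651.9 × 572.6 × 6 / 1000 = 2239 kN.
Design strength φR_n = 0.75 × 2239 = 1680 kN.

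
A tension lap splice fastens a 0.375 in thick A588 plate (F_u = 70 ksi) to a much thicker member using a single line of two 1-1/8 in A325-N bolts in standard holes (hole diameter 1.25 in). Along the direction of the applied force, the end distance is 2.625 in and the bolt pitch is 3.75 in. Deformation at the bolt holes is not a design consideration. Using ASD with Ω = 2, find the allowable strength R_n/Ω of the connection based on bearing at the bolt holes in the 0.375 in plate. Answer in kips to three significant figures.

Per bolt r_n = 1.5 l_c t F_u ≤ 3.0 d t F_u; upper limit = 3.0 × 1.125 × 0.375 × 70 = 88.59 kips.
Edge bolt: l_c = 2.625 − 1.25/2 = 2 in → 1.5 × 2 × 0.375 × 70 = 78.75 → r_n = 78.75 kips.
Interior bolts: l_c = 3.75 − 1.25 = 2.5 in → 1.5 × 2.5 × 0.375 × 70 = 98.44 → r_n = 88.59 kips.
R_n = 1 × 78.75 + 1 × 88.59 = 167.3 kips.
Allowable strength R_n/Ω = 167.3 / 2 = 83.7 kips.

83.7 kips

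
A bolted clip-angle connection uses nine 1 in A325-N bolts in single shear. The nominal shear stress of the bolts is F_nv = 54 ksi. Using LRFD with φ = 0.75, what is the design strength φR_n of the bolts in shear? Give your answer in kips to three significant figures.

286 kips

A_b = π × 1² / 4 = 0.7854 in².
R_n = F_nv · A_b · n · n_s = 54 × 0.7854 × 9 × 1 = 381.7 kips.
Design strength φR_n = 0.75 × 381.7 = 286 kips.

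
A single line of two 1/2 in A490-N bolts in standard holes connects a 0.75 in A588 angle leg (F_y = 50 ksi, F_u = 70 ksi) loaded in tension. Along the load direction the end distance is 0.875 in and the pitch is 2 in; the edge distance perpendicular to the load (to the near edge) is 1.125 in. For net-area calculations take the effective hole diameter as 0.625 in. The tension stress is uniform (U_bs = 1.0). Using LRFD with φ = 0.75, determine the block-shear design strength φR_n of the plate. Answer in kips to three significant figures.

Shear plane L_v = 0.875 + 1·2 = 2.875 in; A_gv = 2.875 × 0.75 = 2.156 in².
A_nv = (2.875 − 1.5·0.625) × 0.75 = 1.453 in².
A_nt = (1.125 − 0.5·0.625) × 0.75 = 0.6094 in².
0.6 F_u A_nv = 61.03 kips; 0.6 F_y A_gv = 64.69 kips → shear rupture governs the shear term.
R_n = 61.03 + 1.0 × 70 × 0.6094 = 103.7 kips.
Design strength φR_n = 0.75 × 103.7 = 77.8 kips.

77.8 kips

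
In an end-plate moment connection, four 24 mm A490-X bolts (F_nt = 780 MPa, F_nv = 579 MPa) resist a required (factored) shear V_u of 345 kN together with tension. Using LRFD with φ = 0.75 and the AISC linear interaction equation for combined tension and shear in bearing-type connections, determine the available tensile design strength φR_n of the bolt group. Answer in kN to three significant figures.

A_b = π·24²/4 = 452.4 mm²; f_rv = 345 × 1000 / (4 × 452.4) = 190.7 MPa.
F'_nt = 1.3 F_nt − (F_nt / φF_nv) f_rv = 1.3·780 − (780/(0.75·579))·190.7 = 671.5 MPa, capped at F_nt → F'_nt = 671.5 MPa.
R_n = F'_nt · A_b · n = 671.5 × 452.4 × 4 / 1000 = 1215 kN.
Design strength φR_n = 0.75 × 1215 = 911 kN.

911 kN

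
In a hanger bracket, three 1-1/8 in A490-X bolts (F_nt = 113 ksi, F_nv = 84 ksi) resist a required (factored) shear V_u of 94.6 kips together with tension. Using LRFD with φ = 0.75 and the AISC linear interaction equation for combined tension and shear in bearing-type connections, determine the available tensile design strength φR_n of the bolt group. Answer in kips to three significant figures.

201 kips

A_b = π·1.125²/4 = 0.994 in²; f_rv = 94.6 / (3 × 0.994) = 31.72 ksi.
F'_nt = 1.3 F_nt − (F_nt / φF_nv) f_rv = 1.3·113 − (113/(0.75·84))·31.72 = 90 ksi, capped at F_nt → F'_nt = 90 ksi.
R_n = F'_nt · A_b · n = 90 × 0.994 × 3 = 268.4 kips.
Design strength φR_n = 0.75 × 268.4 = 201 kips.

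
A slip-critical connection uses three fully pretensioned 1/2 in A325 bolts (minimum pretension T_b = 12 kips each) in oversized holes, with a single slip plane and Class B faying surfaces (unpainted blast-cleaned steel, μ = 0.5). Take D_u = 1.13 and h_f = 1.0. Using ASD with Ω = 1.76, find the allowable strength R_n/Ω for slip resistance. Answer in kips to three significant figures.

11.6 kips

R_n = μ · D_u · h_f · T_b · n_s · n_b = 0.5 × 1.13 × 1.0 × 12 × 1 × 3 = 20.34 kips.
Allowable strength R_n/Ω = 20.34 / 1.76 = 11.6 kips.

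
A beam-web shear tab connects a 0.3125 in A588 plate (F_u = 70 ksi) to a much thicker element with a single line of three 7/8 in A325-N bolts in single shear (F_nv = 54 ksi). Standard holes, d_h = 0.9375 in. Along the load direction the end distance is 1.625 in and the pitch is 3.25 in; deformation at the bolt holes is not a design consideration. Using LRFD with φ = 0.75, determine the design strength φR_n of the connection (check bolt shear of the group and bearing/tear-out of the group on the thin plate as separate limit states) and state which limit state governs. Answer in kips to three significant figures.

Bolt shear: A_b = π·0.875²/4 = 0.6013 in²; R_n = 54 × 0.6013 × 3 × 1 = 97.41 kips → 0.75 × 97.41 = 73.1 kips.
Bearing (1.5 l_c t F_u ≤ 3.0 d t F_u): upper limit = 3.0·0.875·0.3125·70 = 57.42 kips.
  Edge l_c = 1.625 − 0.9375/2 = 1.156 → r_n = 37.94 kips; interior l_c = 3.25 − 0.9375 = 2.312 → r_n = 57.42 kips.
  R_n,bearing = 1·37.94 + 2·57.42 = 152.8 kips → 0.75 × 152.8 = 115 kips.
Bolt shear governs: 73.1 kips.

73.1 kips (bolt shear governs)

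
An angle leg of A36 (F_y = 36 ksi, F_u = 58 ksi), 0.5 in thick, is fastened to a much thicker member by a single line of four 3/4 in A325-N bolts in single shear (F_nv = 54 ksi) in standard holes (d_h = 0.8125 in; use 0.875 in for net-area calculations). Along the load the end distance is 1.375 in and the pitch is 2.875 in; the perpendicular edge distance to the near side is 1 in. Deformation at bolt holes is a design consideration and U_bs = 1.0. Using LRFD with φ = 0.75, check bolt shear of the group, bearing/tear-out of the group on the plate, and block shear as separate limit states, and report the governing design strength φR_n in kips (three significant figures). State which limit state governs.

71.6 kips (bolt shear governs)

Bolt shear: A_b = π·0.75²/4 = 0.4418 in²; R_n = 54 × 0.4418 × 4 × 1 = 95.43 kips → 0.75 × 95.43 = 71.6 kips.
Bearing: edge l_c = 0.9688, r_n = 33.71 kips; interior l_c = 2.062, r_n = 52.2 kips; R_n = 33.71 + 3·52.2 = 190.3 kips → 143 kips.
Block shear: A_gv = 5, A_nv = 3.469, A_nt = 0.2812 in²; R_n = min(0.6F_uA_nv, 0.6F_yA_gv) + U_bs·F_u·A_nt = 124.3 kips → 93.2 kips.
Bolt shear governs: 71.6 kips.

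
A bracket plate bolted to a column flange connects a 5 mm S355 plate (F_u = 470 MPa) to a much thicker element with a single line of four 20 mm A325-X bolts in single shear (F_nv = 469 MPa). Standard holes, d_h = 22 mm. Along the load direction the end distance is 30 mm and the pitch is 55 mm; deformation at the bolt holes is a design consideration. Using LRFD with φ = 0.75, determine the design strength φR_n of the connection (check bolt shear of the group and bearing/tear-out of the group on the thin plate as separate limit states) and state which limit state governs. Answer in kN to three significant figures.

250 kN (bearing governs)

Bolt shear: A_b = π·20²/4 = 314.2 mm²; R_n = 469 × 314.2 × 4 × 1 / 1000 = 589.4 kN → 0.75 × 589.4 = 442 kN.
Bearing (1.2 l_c t F_u ≤ 2.4 d t F_u): upper limit = 2.4·20·5·470 / 1000 = 112.8 kN.
  Edge l_c = 30 − 22/2 = 19 → r_n = 53.58 kN; interior l_c = 55 − 22 = 33 → r_n = 93.06 kN.
  R_n,bearing = 1·53.58 + 3·93.06 = 332.8 kN → 0.75 × 332.8 = 250 kN.
Bearing governs: 250 kN.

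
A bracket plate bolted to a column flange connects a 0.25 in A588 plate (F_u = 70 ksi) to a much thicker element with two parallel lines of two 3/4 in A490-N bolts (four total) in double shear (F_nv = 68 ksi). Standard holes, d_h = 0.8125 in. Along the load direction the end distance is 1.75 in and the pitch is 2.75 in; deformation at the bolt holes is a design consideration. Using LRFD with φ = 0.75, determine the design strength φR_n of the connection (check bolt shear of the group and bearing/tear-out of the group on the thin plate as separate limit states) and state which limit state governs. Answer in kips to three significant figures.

Bolt shear: A_b = π·0.75²/4 = 0.4418 in²; R_n = 68 × 0.4418 × 4 × 2 = 240.3 kips → 0.75 × 240.3 = 180 kips.
Bearing (1.2 l_c t F_u ≤ 2.4 d t F_u): upper limit = 2.4·0.75·0.25·70 = 31.5 kips.
  Edge l_c = 1.75 − 0.8125/2 = 1.344 → r_n = 28.22 kips; interior l_c = 2.75 − 0.8125 = 1.938 → r_n = 31.5 kips.
  R_n,bearing = 2·28.22 + 2·31.5 = 119.4 kips → 0.75 × 119.4 = 89.6 kips.
Bearing governs: 89.6 kips.

89.6 kips (bearing governs)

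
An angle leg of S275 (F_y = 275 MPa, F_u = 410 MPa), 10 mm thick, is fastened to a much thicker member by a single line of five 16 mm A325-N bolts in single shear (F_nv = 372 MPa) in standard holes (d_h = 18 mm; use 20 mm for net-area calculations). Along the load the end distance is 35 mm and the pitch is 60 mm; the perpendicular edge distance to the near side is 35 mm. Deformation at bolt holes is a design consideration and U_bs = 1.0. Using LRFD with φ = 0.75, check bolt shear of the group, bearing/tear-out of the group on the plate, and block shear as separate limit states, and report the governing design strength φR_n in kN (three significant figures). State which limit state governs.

Bolt shear: A_b = π·16²/4 = 201.1 mm²; R_n = 372 × 201.1 × 5 × 1 / 1000 = 374 kN → 0.75 × 374 = 280 kN.
Bearing: edge l_c = 26, r_n = 127.9 kN; interior l_c = 42, r_n = 157.4 kN; R_n = 127.9 + 4·157.4 = 757.7 kN → 568 kN.
Block shear: A_gv = 2750, A_nv = 1850, A_nt = 250 mm²; R_n = min(0.6F_uA_nv, 0.6F_yA_gv) + U_bs·F_u·A_nt = 556.2 kN → 417 kN.
Bolt shear governs: 280 kN.

280 kN (bolt shear governs)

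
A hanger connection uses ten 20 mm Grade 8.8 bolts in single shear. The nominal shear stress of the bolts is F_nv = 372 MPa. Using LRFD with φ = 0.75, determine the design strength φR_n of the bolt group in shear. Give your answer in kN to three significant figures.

A_b = π × 20² / 4 = 314.2 mm².
R_n = F_nv · A_b · n · n_s = 372 × 314.2 × 10 × 1 / 1000 = 1169 kN.
Design strength φR_n = 0.75 × 1169 = 877 kN.

877 kN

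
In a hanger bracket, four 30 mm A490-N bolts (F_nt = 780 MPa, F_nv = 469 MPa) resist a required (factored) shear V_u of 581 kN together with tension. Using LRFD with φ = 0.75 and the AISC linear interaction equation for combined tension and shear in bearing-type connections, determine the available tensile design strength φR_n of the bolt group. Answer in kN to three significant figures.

A_b = π·30²/4 = 706.9 mm²; f_rv = 581 × 1000 / (4 × 706.9) = 205.5 MPa.
F'_nt = 1.3 F_nt − (F_nt / φF_nv) f_rv = 1.3·780 − (780/(0.75·469))·205.5 = 558.3 MPa, capped at F_nt → F'_nt = 558.3 MPa.
R_n = F'_nt · A_b · n = 558.3 × 706.9 × 4 / 1000 = 1579 kN.
Design strength φR_n = 0.75 × 1579 = 1180 kN.

1180 kN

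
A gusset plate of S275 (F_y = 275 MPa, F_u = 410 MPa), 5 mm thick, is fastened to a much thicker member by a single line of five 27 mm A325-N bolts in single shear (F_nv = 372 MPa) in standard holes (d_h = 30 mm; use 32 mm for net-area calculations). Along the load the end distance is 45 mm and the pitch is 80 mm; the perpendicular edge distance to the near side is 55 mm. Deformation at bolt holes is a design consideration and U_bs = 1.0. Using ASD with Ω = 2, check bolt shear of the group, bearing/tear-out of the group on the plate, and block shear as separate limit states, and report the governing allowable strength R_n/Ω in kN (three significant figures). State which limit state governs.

Bolt shear: A_b = π·27²/4 = 572.6 mm²; R_n = 372 × 572.6 × 5 × 1 / 1000 = 1065 kN → 1065 / 2 = 532 kN.
Bearing: edge l_c = 30, r_n = 73.8 kN; interior l_c = 50, r_n = 123 kN; R_n = 73.8 + 4·123 = 565.8 kN → 283 kN.
Block shear: A_gv = 1825, A_nv = 1105, A_nt = 195 mm²; R_n = min(0.6F_uA_nv, 0.6F_yA_gv) + U_bs·F_u·A_nt = 351.8 kN → 176 kN.
Block shear governs: 176 kN.

176 kN (block shear governs)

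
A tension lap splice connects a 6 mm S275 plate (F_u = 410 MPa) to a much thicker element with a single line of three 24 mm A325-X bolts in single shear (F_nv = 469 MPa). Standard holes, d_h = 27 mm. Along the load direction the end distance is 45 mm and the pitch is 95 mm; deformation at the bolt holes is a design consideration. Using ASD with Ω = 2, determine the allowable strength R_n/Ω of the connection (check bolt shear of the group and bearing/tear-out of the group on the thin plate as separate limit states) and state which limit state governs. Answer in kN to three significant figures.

188 kN (bearing governs)

Bolt shear: A_b = π·24²/4 = 452.4 mm²; R_n = 469 × 452.4 × 3 × 1 / 1000 = 636.5 kN → 636.5 / 2 = 318 kN.
Bearing (1.2 l_c t F_u ≤ 2.4 d t F_u): upper limit = 2.4·24·6·410 / 1000 = 141.7 kN.
  Edge l_c = 45 − 27/2 = 31.5 → r_n = 92.99 kN; interior l_c = 95 − 27 = 68 → r_n = 141.7 kN.
  R_n,bearing = 1·92.99 + 2·141.7 = 376.4 kN → 376.4 / 2 = 188 kN.
Bearing governs: 188 kN.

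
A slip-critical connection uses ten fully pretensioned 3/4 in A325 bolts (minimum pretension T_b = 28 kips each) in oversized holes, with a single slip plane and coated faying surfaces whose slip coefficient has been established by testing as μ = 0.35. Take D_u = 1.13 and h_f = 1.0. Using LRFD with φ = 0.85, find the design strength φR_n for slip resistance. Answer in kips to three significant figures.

94.1 kips

R_n = μ · D_u · h_f · T_b · n_s · n_b = 0.35 × 1.13 × 1.0 × 28 × 1 × 10 = 110.7 kips.
Design strength φR_n = 0.85 × 110.7 = 94.1 kips.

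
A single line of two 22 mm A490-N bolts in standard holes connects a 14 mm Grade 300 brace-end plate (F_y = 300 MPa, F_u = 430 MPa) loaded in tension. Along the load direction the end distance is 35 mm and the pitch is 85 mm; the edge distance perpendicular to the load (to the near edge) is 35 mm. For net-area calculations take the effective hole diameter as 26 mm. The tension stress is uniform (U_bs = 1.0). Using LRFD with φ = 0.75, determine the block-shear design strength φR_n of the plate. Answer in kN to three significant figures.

Shear plane L_v = 35 + 1·85 = 120 mm; A_gv = 120 × 14 = 1680 mm².
A_nv = (120 − 1.5·26) × 14 = 1134 mm².
A_nt = (35 − 0.5·26) × 14 = 308 mm².
0.6 F_u A_nv = 292.6 kN; 0.6 F_y A_gv = 302.4 kN → shear rupture governs the shear term.
R_n = 292.6 + 1.0 × 430 × 308 / 1000 = 425 kN.
Design strength φR_n = 0.75 × 425 = 319 kN.

319 kN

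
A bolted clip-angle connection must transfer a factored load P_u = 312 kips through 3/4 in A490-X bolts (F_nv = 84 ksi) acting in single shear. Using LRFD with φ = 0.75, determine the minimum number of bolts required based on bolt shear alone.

A_b = π·0.75²/4 = 0.4418 in².
Per-bolt design strength φR_n = 0.75 × 84 × 0.4418 × 1 = 27.83 kips.
n ≥ 312 / 27.83 = 11.21 → use 12 bolts.

12 bolts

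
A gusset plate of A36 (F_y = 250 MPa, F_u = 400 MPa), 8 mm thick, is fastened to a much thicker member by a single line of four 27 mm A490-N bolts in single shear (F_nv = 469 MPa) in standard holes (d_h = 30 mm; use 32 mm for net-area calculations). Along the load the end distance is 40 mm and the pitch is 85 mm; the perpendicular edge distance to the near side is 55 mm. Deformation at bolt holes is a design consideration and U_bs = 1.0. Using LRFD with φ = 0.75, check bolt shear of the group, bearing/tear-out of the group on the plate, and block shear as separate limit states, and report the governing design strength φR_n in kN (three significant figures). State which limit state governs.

357 kN (block shear governs)

Bolt shear: A_b = π·27²/4 = 572.6 mm²; R_n = 469 × 572.6 × 4 × 1 / 1000 = 1074 kN → 0.75 × 1074 = 806 kN.
Bearing: edge l_c = 25, r_n = 96 kN; interior l_c = 55, r_n = 207.4 kN; R_n = 96 + 3·207.4 = 718.1 kN → 539 kN.
Block shear: A_gv = 2360, A_nv = 1464, A_nt = 312 mm²; R_n = min(0.6F_uA_nv, 0.6F_yA_gv) + U_bs·F_u·A_nt = 476.2 kN → 357 kN.
Block shear governs: 357 kN.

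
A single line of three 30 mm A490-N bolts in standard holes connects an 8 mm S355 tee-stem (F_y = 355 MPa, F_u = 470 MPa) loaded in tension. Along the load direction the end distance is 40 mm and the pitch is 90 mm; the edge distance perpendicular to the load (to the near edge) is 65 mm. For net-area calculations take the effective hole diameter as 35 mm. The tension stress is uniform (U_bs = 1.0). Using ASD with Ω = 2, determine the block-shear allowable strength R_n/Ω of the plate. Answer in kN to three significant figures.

Shear plane L_v = 40 + 2·90 = 220 mm; A_gv = 220 × 8 = 1760 mm².
A_nv = (220 − 2.5·35) × 8 = 1060 mm².
A_nt = (65 − 0.5·35) × 8 = 380 mm².
0.6 F_u A_nv = 298.9 kN; 0.6 F_y A_gv = 374.9 kN → shear rupture governs the shear term.
R_n = 298.9 + 1.0 × 470 × 380 / 1000 = 477.5 kN.
Allowable strength R_n/Ω = 477.5 / 2 = 239 kN.

239 kN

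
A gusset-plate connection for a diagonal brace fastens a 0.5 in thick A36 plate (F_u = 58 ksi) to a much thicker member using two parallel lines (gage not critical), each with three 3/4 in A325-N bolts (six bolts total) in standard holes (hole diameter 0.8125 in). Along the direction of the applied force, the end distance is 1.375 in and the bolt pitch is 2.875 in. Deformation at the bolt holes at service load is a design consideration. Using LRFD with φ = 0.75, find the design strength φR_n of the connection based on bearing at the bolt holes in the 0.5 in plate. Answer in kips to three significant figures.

Per bolt r_n = 1.2 l_c t F_u ≤ 2.4 d t F_u; upper limit = 2.4 × 0.75 × 0.5 × 58 = 52.2 kips.
Edge bolt: l_c = 1.375 − 0.8125/2 = 0.9688 in → 1.2 × 0.9688 × 0.5 × 58 = 33.71 → r_n = 33.71 kips.
Interior bolts: l_c = 2.875 − 0.8125 = 2.062 in → 1.2 × 2.062 × 0.5 × 58 = 71.78 → r_n = 52.2 kips.
R_n = 2 × 33.71 + 4 × 52.2 = 276.2 kips.
Design strength φR_n = 0.75 × 276.2 = 207 kips.

207 kips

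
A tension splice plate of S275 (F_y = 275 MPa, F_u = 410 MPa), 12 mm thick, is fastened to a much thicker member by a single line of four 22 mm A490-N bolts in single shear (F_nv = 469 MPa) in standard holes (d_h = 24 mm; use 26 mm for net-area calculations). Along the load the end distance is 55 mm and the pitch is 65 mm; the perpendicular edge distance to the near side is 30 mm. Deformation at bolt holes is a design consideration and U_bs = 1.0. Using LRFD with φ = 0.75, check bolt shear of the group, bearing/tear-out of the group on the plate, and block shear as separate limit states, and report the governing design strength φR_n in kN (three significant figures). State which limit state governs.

415 kN (block shear governs)

Bolt shear: A_b = π·22²/4 = 380.1 mm²; R_n = 469 × 380.1 × 4 × 1 / 1000 = 713.1 kN → 0.75 × 713.1 = 535 kN.
Bearing: edge l_c = 43, r_n = 253.9 kN; interior l_c = 41, r_n = 242.1 kN; R_n = 253.9 + 3·242.1 = 980.1 kN → 735 kN.
Block shear: A_gv = 3000, A_nv = 1908, A_nt = 204 mm²; R_n = min(0.6F_uA_nv, 0.6F_yA_gv) + U_bs·F_u·A_nt = 553 kN → 415 kN.
Block shear governs: 415 kN.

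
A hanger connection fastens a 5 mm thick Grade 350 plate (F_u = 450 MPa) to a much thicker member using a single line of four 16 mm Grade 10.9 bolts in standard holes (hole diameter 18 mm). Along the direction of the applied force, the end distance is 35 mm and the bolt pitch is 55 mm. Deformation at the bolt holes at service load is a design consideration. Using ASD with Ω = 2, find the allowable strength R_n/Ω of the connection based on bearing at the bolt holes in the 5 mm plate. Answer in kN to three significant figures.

165 kN

Per bolt r_n = 1.2 l_c t F_u ≤ 2.4 d t F_u; upper limit = 2.4 × 16 × 5 × 450 / 1000 = 86.4 kN.
Edge bolt: l_c = 35 − 18/2 = 26 mm → 1.2 × 26 × 5 × 450 / 1000 = 70.2 → r_n = 70.2 kN.
Interior bolts: l_c = 55 − 18 = 37 mm → 1.2 × 37 × 5 × 450 / 1000 = 99.9 → r_n = 86.4 kN.
R_n = 1 × 70.2 + 3 × 86.4 = 329.4 kN.
Allowable strength R_n/Ω = 329.4 / 2 = 165 kN.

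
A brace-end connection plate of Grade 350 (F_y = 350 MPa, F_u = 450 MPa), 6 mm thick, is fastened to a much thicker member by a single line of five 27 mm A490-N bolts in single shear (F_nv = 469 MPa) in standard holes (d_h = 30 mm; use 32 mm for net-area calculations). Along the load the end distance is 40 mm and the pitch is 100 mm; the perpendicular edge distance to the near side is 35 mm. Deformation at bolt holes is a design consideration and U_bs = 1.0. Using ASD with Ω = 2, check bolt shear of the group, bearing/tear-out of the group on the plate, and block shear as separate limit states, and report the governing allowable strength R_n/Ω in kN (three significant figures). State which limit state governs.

265 kN (block shear governs)

Bolt shear: A_b = π·27²/4 = 572.6 mm²; R_n = 469 × 572.6 × 5 × 1 / 1000 = 1343 kN → 1343 / 2 = 671 kN.
Bearing: edge l_c = 25, r_n = 81 kN; interior l_c = 70, r_n = 175 kN; R_n = 81 + 4·175 = 780.8 kN → 390 kN.
Block shear: A_gv = 2640, A_nv = 1776, A_nt = 114 mm²; R_n = min(0.6F_uA_nv, 0.6F_yA_gv) + U_bs·F_u·A_nt = 530.8 kN → 265 kN.
Block shear governs: 265 kN.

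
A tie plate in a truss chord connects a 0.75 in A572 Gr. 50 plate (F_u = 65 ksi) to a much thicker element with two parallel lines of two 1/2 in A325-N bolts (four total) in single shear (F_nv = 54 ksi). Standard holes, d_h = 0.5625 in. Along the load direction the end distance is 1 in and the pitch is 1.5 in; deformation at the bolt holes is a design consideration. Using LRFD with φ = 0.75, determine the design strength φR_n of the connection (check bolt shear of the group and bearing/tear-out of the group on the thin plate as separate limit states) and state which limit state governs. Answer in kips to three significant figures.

31.8 kips (bolt shear governs)

Bolt shear: A_b = π·0.5²/4 = 0.1963 in²; R_n = 54 × 0.1963 × 4 × 1 = 42.41 kips → 0.75 × 42.41 = 31.8 kips.
Bearing (1.2 l_c t F_u ≤ 2.4 d t F_u): upper limit = 2.4·0.5·0.75·65 = 58.5 kips.
  Edge l_c = 1 − 0.5625/2 = 0.7188 → r_n = 42.05 kips; interior l_c = 1.5 − 0.5625 = 0.9375 → r_n = 54.84 kips.
  R_n,bearing = 2·42.05 + 2·54.84 = 193.8 kips → 0.75 × 193.8 = 145 kips.
Bolt shear governs: 31.8 kips.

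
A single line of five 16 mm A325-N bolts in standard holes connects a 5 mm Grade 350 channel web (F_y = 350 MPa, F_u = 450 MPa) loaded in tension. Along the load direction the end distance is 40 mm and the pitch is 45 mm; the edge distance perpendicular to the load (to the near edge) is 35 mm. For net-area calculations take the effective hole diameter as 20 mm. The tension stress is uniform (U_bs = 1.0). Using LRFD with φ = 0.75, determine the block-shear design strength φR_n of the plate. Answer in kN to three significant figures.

Shear plane L_v = 40 + 4·45 = 220 mm; A_gv = 220 × 5 = 1100 mm².
A_nv = (220 − 4.5·20) × 5 = 650 mm².
A_nt = (35 − 0.5·20) × 5 = 125 mm².
0.6 F_u A_nv = 175.5 kN; 0.6 F_y A_gv = 231 kN → shear rupture governs the shear term.
R_n = 175.5 + 1.0 × 450 × 125 / 1000 = 231.8 kN.
Design strength φR_n = 0.75 × 231.8 = 174 kN.

174 kN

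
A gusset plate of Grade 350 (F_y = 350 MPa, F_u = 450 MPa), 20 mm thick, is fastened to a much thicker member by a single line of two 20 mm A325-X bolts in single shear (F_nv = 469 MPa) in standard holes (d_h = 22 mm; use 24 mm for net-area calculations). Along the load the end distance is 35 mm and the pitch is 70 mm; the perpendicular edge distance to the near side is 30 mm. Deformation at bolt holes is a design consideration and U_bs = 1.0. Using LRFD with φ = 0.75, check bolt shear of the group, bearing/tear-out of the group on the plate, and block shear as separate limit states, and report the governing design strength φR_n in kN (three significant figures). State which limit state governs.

Bolt shear: A_b = π·20²/4 = 314.2 mm²; R_n = 469 × 314.2 × 2 × 1 / 1000 = 294.7 kN → 0.75 × 294.7 = 221 kN.
Bearing: edge l_c = 24, r_n = 259.2 kN; interior l_c = 48, r_n = 432 kN; R_n = 259.2 + 1·432 = 691.2 kN → 518 kN.
Block shear: A_gv = 2100, A_nv = 1380, A_nt = 360 mm²; R_n = min(0.6F_uA_nv, 0.6F_yA_gv) + U_bs·F_u·A_nt = 534.6 kN → 401 kN.
Bolt shear governs: 221 kN.

221 kN (bolt shear governs)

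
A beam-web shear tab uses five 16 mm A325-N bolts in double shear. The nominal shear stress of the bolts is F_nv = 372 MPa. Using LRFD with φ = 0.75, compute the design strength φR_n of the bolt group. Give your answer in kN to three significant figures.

561 kN

A_b = π × 16² / 4 = 201.1 mm².
R_n = F_nv · A_b · n · n_s = 372 × 201.1 × 5 × 2 / 1000 = 748 kN.
Design strength φR_n = 0.75 × 748 = 561 kN.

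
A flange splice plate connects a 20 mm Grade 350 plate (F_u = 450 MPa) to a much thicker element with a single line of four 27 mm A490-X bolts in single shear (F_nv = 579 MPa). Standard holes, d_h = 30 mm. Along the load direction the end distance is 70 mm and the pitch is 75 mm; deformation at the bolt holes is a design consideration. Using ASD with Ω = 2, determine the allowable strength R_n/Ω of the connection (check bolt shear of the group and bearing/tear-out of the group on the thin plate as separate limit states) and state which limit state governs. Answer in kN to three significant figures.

663 kN (bolt shear governs)

Bolt shear: A_b = π·27²/4 = 572.6 mm²; R_n = 579 × 572.6 × 4 × 1 / 1000 = 1326 kN → 1326 / 2 = 663 kN.
Bearing (1.2 l_c t F_u ≤ 2.4 d t F_u): upper limit = 2.4·27·20·450 / 1000 = 583.2 kN.
  Edge l_c = 70 − 30/2 = 55 → r_n = 583.2 kN; interior l_c = 75 − 30 = 45 → r_n = 486 kN.
  R_n,bearing = 1·583.2 + 3·486 = 2041 kN → 2041 / 2 = 1020 kN.
Bolt shear governs: 663 kN.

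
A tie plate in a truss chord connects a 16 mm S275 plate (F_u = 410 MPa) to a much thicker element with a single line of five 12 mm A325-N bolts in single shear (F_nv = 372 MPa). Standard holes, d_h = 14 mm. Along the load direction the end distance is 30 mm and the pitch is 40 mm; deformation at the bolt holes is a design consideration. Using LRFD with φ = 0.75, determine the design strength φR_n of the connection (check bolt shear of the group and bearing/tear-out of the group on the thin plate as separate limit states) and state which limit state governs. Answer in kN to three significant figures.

Bolt shear: A_b = π·12²/4 = 113.1 mm²; R_n = 372 × 113.1 × 5 × 1 / 1000 = 210.4 kN → 0.75 × 210.4 = 158 kN.
Bearing (1.2 l_c t F_u ≤ 2.4 d t F_u): upper limit = 2.4·12·16·410 / 1000 = 188.9 kN.
  Edge l_c = 30 − 14/2 = 23 → r_n = 181.1 kN; interior l_c = 40 − 14 = 26 → r_n = 188.9 kN.
  R_n,bearing = 1·181.1 + 4·188.9 = 936.8 kN → 0.75 × 936.8 = 703 kN.
Bolt shear governs: 158 kN.

158 kN (bolt shear governs)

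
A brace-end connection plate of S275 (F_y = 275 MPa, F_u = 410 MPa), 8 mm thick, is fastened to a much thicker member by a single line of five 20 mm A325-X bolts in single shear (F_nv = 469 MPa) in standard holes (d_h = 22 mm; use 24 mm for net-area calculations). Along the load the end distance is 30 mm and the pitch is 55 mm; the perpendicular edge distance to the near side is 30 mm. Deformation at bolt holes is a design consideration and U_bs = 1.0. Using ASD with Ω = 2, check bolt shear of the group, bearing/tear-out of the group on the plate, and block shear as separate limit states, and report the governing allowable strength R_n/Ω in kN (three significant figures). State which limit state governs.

Bolt shear: A_b = π·20²/4 = 314.2 mm²; R_n = 469 × 314.2 × 5 × 1 / 1000 = 736.7 kN → 736.7 / 2 = 368 kN.
Bearing: edge l_c = 19, r_n = 74.78 kN; interior l_c = 33, r_n = 129.9 kN; R_n = 74.78 + 4·129.9 = 594.3 kN → 297 kN.
Block shear: A_gv = 2000, A_nv = 1136, A_nt = 144 mm²; R_n = min(0.6F_uA_nv, 0.6F_yA_gv) + U_bs·F_u·A_nt = 338.5 kN → 169 kN.
Block shear governs: 169 kN.

169 kN (block shear governs)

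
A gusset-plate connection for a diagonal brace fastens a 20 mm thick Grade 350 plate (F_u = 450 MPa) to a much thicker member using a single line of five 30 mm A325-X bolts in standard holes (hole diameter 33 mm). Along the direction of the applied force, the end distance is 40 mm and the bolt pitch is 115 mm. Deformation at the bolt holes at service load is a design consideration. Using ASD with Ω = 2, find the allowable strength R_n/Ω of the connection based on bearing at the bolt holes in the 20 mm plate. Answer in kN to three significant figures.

1420 kN

Per bolt r_n = 1.2 l_c t F_u ≤ 2.4 d t F_u; upper limit = 2.4 × 30 × 20 × 450 / 1000 = 648 kN.
Edge bolt: l_c = 40 − 33/2 = 23.5 mm → 1.2 × 23.5 × 20 × 450 / 1000 = 253.8 → r_n = 253.8 kN.
Interior bolts: l_c = 115 − 33 = 82 mm → 1.2 × 82 × 20 × 450 / 1000 = 885.6 → r_n = 648 kN.
R_n = 1 × 253.8 + 4 × 648 = 2846 kN.
Allowable strength R_n/Ω = 2846 / 2 = 1420 kN.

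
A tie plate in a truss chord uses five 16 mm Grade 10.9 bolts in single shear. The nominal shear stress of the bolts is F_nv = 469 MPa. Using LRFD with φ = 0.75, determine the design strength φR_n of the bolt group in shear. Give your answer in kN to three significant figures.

A_b = π × 16² / 4 = 201.1 mm².
R_n = F_nv · A_b · n · n_s = 469 × 201.1 × 5 × 1 / 1000 = 471.5 kN.
Design strength φR_n = 0.75 × 471.5 = 354 kN.

354 kN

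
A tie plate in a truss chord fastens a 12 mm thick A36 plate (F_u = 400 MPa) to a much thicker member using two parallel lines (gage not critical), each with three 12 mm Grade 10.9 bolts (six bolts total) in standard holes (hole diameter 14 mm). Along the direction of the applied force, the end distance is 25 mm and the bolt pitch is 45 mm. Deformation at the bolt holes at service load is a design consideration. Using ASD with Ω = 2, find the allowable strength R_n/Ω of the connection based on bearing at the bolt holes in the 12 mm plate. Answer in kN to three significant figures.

Per bolt r_n = 1.2 l_c t F_u ≤ 2.4 d t F_u; upper limit = 2.4 × 12 × 12 × 400 / 1000 = 138.2 kN.
Edge bolt: l_c = 25 − 14/2 = 18 mm → 1.2 × 18 × 12 × 400 / 1000 = 103.7 → r_n = 103.7 kN.
Interior bolts: l_c = 45 − 14 = 31 mm → 1.2 × 31 × 12 × 400 / 1000 = 178.6 → r_n = 138.2 kN.
R_n = 2 × 103.7 + 4 × 138.2 = 760.3 kN.
Allowable strength R_n/Ω = 760.3 / 2 = 380 kN.

380 kN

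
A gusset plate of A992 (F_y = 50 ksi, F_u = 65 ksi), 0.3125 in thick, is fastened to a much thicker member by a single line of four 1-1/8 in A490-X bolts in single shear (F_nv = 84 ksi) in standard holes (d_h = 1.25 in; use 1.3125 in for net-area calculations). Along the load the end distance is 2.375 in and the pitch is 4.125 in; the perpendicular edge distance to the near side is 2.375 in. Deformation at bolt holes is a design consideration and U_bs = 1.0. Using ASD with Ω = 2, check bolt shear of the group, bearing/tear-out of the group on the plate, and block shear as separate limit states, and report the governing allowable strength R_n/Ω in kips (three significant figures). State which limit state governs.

79.3 kips (block shear governs)

Bolt shear: A_b = π·1.125²/4 = 0.994 in²; R_n = 84 × 0.994 × 4 × 1 = 334 kips → 334 / 2 = 167 kips.
Bearing: edge l_c = 1.75, r_n = 42.66 kips; interior l_c = 2.875, r_n = 54.84 kips; R_n = 42.66 + 3·54.84 = 207.2 kips → 104 kips.
Block shear: A_gv = 4.609, A_nv = 3.174, A_nt = 0.5371 in²; R_n = min(0.6F_uA_nv, 0.6F_yA_gv) + U_bs·F_u·A_nt = 158.7 kips → 79.3 kips.
Block shear governs: 79.3 kips.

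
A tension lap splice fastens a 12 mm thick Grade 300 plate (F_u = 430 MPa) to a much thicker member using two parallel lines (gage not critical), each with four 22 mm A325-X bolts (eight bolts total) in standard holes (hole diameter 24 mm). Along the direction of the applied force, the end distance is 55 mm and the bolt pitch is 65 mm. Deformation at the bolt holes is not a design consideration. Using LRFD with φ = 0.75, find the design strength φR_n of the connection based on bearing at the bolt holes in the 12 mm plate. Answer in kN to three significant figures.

1930 kN

Per bolt r_n = 1.5 l_c t F_u ≤ 3.0 d t F_u; upper limit = 3.0 × 22 × 12 × 430 / 1000 = 340.6 kN.
Edge bolt: l_c = 55 − 24/2 = 43 mm → 1.5 × 43 × 12 × 430 / 1000 = 332.8 → r_n = 332.8 kN.
Interior bolts: l_c = 65 − 24 = 41 mm → 1.5 × 41 × 12 × 430 / 1000 = 317.3 → r_n = 317.3 kN.
R_n = 2 × 332.8 + 6 × 317.3 = 2570 kN.
Design strength φR_n = 0.75 × 2570 = 1930 kN.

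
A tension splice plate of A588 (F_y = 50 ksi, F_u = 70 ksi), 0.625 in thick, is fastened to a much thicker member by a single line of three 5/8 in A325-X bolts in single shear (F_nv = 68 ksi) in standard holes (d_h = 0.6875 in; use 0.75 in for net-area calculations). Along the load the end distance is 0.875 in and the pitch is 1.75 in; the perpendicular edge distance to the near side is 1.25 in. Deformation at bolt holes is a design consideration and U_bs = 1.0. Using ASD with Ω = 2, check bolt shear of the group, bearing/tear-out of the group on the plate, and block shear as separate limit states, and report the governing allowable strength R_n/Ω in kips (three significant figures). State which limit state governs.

Bolt shear: A_b = π·0.625²/4 = 0.3068 in²; R_n = 68 × 0.3068 × 3 × 1 = 62.59 kips → 62.59 / 2 = 31.3 kips.
Bearing: edge l_c = 0.5312, r_n = 27.89 kips; interior l_c = 1.062, r_n = 55.78 kips; R_n = 27.89 + 2·55.78 = 139.5 kips → 69.7 kips.
Block shear: A_gv = 2.734, A_nv = 1.562, A_nt = 0.5469 in²; R_n = min(0.6F_uA_nv, 0.6F_yA_gv) + U_bs·F_u·A_nt = 103.9 kips → 52 kips.
Bolt shear governs: 31.3 kips.

31.3 kips (bolt shear governs)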